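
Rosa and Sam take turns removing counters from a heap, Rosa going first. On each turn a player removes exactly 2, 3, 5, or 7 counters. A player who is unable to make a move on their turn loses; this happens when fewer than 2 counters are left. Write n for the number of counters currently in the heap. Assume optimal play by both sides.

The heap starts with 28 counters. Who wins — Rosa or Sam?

Work bottom-up. With no move the player to move loses. Otherwise the position is W if at least one move leads to an L position for the opponent, and L if every move leads to a W.
n=0: no move → L
n=1: no move → L
n=2: W (go to 0, an L position)
n=3: W (go to 1, an L position)
n=4: W (go to 1, an L position)
n=5: W (go to 0, an L position)
n=6: W (go to 1, an L position)
n=7: W (go to 0, an L position)
n=8: W (go to 1, an L position)
n=9: L (options 7(W), 6(W), 4(W), 2(W) are all W)
n=10: L (options 8(W), 7(W), 5(W), 3(W) are all W)
n=11: W (go to 9, an L position)
n=12: W (go to 10, an L position)
n=13: W (go to 10, an L position)
n=14: W (go to 9, an L position)
n=15: W (go to 10, an L position)
n=16: W (go to 9, an L position)
n=17: W (go to 10, an L position)
n=18: L (options 16(W), 15(W), 13(W), 11(W) are all W)
n=19: L (options 17(W), 16(W), 14(W), 12(W) are all W)
n=20: W (go to 18, an L position)
n=21: W (go to 19, an L position)
n=22: W (go to 19, an L position)
n=23: W (go to 18, an L position)
n=24: W (go to 19, an L position)
n=25: W (go to 18, an L position)
n=26: W (go to 19, an L position)
n=27: L (options 25(W), 24(W), 22(W), 20(W) are all W)
n=28: L (options 26(W), 25(W), 23(W), 21(W) are all W)
The starting position 28 is L: whatever Rosa does, the opponent receives a W position.

Sam wins.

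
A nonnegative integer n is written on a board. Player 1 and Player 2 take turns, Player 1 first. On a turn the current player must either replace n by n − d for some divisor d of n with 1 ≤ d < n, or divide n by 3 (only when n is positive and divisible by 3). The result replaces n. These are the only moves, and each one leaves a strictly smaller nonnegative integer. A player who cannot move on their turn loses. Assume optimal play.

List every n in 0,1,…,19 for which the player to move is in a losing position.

Build the W/L table. Terminal = L. A non-terminal position is W if it has a move to some L; otherwise it is L.
n=0: no move → L
n=1: no move → L
n=2: W (go to 1, an L position)
n=3: W (go to 1, an L position)
n=4: L (options 2(W), 3(W) are all W)
n=5: W (go to 4, an L position)
n=6: W (go to 4, an L position)
n=7: L (sole option 6(W) is W)
n=8: W (go to 4, an L position)
n=9: L (options 3(W), 6(W), 8(W) are all W)
n=10: W (go to 9, an L position)
n=11: L (sole option 10(W) is W)
n=12: W (go to 4, an L position)
n=13: L (sole option 12(W) is W)
n=14: W (go to 7, an L position)
n=15: L (options 5(W), 10(W), 12(W), 14(W) are all W)
n=16: W (go to 15, an L position)
n=17: L (sole option 16(W) is W)
n=18: W (go to 9, an L position)
n=19: L (sole option 18(W) is W)
The losing starting values of n are exactly the entries labelled L in this table (10 of them).

0, 1, 4, 7, 9, 11, 13, 15, 17, 19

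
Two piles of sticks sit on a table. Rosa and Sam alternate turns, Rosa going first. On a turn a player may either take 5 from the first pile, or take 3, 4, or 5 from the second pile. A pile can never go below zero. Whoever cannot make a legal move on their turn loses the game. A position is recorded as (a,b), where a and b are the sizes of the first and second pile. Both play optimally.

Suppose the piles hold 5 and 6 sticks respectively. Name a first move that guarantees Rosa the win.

Move to (5,3).

Use the standard recursion: the mover loses at a terminal position; elsewhere, the mover wins exactly when some move hands the opponent an L position.
No move ever increases a pile, so every position that can arise here has a ≤ 5 and b ≤ 6; it is enough to label the cells with 0 ≤ a ≤ 5 and 0 ≤ b ≤ 6.
Every move lowers a or b (never raises either), so fill the grid row by row in increasing a, and left to right within a row: each cell's successors are then already labelled.
      b=0  b=1  b=2  b=3  b=4  b=5  b=6
a=0:    L    L    L    W    W    W    W
a=1:    L    L    L    W    W    W    W
a=2:    L    L    L    W    W    W    W
a=3:    L    L    L    W    W    W    W
a=4:    L    L    L    W    W    W    W
a=5:    W    W    W    L    L    L    W
Cells with no legal move (terminal, hence L): (0,0), (0,1), (0,2), (1,0), (1,1), (1,2), (2,0), (2,1), (2,2), (3,0), (3,1), (3,2), (4,0), (4,1), (4,2).
The remaining L cells, each justified by listing all of its moves:
(5,3): →(0,3)(W), (5,0)(W) — all W, so L
(5,4): →(0,4)(W), (5,1)(W), (5,0)(W) — all W, so L
(5,5): →(0,5)(W), (5,2)(W), (5,1)(W), (5,0)(W) — all W, so L
Every other cell has at least one move into one of the L cells above, so it is W.
From (5,6), the L positions reachable in one move are: (5,3).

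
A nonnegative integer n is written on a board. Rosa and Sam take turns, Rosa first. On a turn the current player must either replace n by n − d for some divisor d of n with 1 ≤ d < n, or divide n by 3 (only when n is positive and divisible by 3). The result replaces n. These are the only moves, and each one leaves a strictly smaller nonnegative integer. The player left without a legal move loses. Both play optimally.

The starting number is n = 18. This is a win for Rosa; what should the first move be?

Compute win/loss labels from the base case upward. A position with no move is L. Any other position is W if it can reach an L in one move, else L.
n=0: no move → L
n=1: no move → L
n=2: W (go to 1, an L position)
n=3: W (go to 1, an L position)
n=4: L (options 2(W), 3(W) are all W)
n=5: W (go to 4, an L position)
n=6: W (go to 4, an L position)
n=7: L (sole option 6(W) is W)
n=8: W (go to 4, an L position)
n=9: L (options 3(W), 6(W), 8(W) are all W)
n=10: W (go to 9, an L position)
n=11: L (sole option 10(W) is W)
n=12: W (go to 4, an L position)
n=13: L (sole option 12(W) is W)
n=14: W (go to 7, an L position)
n=15: L (options 5(W), 10(W), 12(W), 14(W) are all W)
n=16: W (go to 15, an L position)
n=17: L (sole option 16(W) is W)
n=18: W (go to 9, an L position)
From 18, the L positions reachable in one move are: 9, 15, 17. Any move reaching one of these is winning.

Move to 9.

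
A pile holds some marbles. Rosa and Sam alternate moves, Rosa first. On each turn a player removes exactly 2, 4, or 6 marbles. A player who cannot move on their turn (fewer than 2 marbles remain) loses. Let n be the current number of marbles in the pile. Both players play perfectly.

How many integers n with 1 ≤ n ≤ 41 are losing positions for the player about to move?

Use the standard recursion: the mover loses at a terminal position; elsewhere, the mover wins exactly when some move hands the opponent an L position.
n=0: no move → L
n=1: no move → L
n=2: can move to 0, which is L ⇒ W
n=3: can move to 1, which is L ⇒ W
n=4: can move to 0, which is L ⇒ W
n=5: can move to 1, which is L ⇒ W
n=6: can move to 0, which is L ⇒ W
n=7: can move to 1, which is L ⇒ W
n=8: moves to 6(W), 4(W), 2(W); every one is W ⇒ L
n=9: moves to 7(W), 5(W), 3(W); every one is W ⇒ L
n=10: can move to 8, which is L ⇒ W
n=11: can move to 9, which is L ⇒ W
n=12: can move to 8, which is L ⇒ W
n=13: can move to 9, which is L ⇒ W
n=14: can move to 8, which is L ⇒ W
n=15: can move to 9, which is L ⇒ W
n=16: moves to 14(W), 12(W), 10(W); every one is W ⇒ L
n=17: moves to 15(W), 13(W), 11(W); every one is W ⇒ L
n=18: can move to 16, which is L ⇒ W
n=19: can move to 17, which is L ⇒ W
n=20: can move to 16, which is L ⇒ W
n=21: can move to 17, which is L ⇒ W
n=22: can move to 16, which is L ⇒ W
n=23: can move to 17, which is L ⇒ W
n=24: moves to 22(W), 20(W), 18(W); every one is W ⇒ L
n=25: moves to 23(W), 21(W), 19(W); every one is W ⇒ L
n=26: can move to 24, which is L ⇒ W
n=27: can move to 25, which is L ⇒ W
n=28: can move to 24, which is L ⇒ W
n=29: can move to 25, which is L ⇒ W
n=30: can move to 24, which is L ⇒ W
n=31: can move to 25, which is L ⇒ W
n=32: moves to 30(W), 28(W), 26(W); every one is W ⇒ L
n=33: moves to 31(W), 29(W), 27(W); every one is W ⇒ L
n=34: can move to 32, which is L ⇒ W
n=35: can move to 33, which is L ⇒ W
n=36: can move to 32, which is L ⇒ W
n=37: can move to 33, which is L ⇒ W
n=38: can move to 32, which is L ⇒ W
n=39: can move to 33, which is L ⇒ W
n=40: moves to 38(W), 36(W), 34(W); every one is W ⇒ L
n=41: moves to 39(W), 37(W), 35(W); every one is W ⇒ L
L entries with 1 ≤ n ≤ 41 (n=0 is outside the asked range and is not counted): n = 1, 8, 9, 16, 17, 24, 25, 32, 33, 40, 41; that makes 11.

11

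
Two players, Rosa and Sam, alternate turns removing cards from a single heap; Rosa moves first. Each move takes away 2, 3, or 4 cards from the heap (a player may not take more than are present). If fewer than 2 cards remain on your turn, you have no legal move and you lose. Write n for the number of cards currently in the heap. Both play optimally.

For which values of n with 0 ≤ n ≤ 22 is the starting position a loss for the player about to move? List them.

0, 1, 6, 7, 12, 13, 18, 19

Classify positions by backward induction: terminal positions (no move available) are L. From any other position, the mover wins iff some move reaches an L.
n=0: no move → L
n=1: no move → L
n=2: W (go to 0, an L position)
n=3: W (go to 1, an L position)
n=4: W (go to 1, an L position)
n=5: W (go to 1, an L position)
n=6: L (options 4(W), 3(W), 2(W) are all W)
n=7: L (options 5(W), 4(W), 3(W) are all W)
n=8: W (go to 6, an L position)
n=9: W (go to 7, an L position)
n=10: W (go to 7, an L position)
n=11: W (go to 7, an L position)
n=12: L (options 10(W), 9(W), 8(W) are all W)
n=13: L (options 11(W), 10(W), 9(W) are all W)
n=14: W (go to 12, an L position)
n=15: W (go to 13, an L position)
n=16: W (go to 13, an L position)
n=17: W (go to 13, an L position)
n=18: L (options 16(W), 15(W), 14(W) are all W)
n=19: L (options 17(W), 16(W), 15(W) are all W)
n=20: W (go to 18, an L position)
n=21: W (go to 19, an L position)
n=22: W (go to 19, an L position)
Reading off the rows marked L gives the requested list; there are 8 such values of n.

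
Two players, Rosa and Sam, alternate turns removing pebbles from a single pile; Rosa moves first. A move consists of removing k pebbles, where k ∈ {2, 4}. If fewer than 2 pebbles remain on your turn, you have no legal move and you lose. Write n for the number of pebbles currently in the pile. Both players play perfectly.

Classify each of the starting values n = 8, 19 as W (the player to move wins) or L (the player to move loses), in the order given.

Use the standard recursion: the mover loses at a terminal position; elsewhere, the mover wins exactly when some move hands the opponent an L position.
n=0: no move → L
n=1: no move → L
n=2: →0(L), so W
n=3: →1(L), so W
n=4: →0(L), so W
n=5: →1(L), so W
n=6: →4(W), 2(W) — all W, so L
n=7: →5(W), 3(W) — all W, so L
n=8: →6(L), so W
n=9: →7(L), so W
n=10: →6(L), so W
n=11: →7(L), so W
n=12: →10(W), 8(W) — all W, so L
n=13: →11(W), 9(W) — all W, so L
n=14: →12(L), so W
n=15: →13(L), so W
n=16: →12(L), so W
n=17: →13(L), so W
n=18: →16(W), 14(W) — all W, so L
n=19: →17(W), 15(W) — all W, so L

8: W, 19: L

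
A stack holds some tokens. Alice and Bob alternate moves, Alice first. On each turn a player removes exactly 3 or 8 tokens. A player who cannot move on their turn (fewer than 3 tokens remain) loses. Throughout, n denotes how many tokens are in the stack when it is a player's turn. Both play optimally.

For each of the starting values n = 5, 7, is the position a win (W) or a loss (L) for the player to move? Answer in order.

5: W, 7: L

Classify positions by backward induction: terminal positions (no move available) are L. From any other position, the mover wins iff some move reaches an L.
n=0: no move → L
n=1: no move → L
n=2: no move → L
n=3: W (go to 0, an L position)
n=4: W (go to 1, an L position)
n=5: W (go to 2, an L position)
n=6: L (sole option 3(W) is W)
n=7: L (sole option 4(W) is W)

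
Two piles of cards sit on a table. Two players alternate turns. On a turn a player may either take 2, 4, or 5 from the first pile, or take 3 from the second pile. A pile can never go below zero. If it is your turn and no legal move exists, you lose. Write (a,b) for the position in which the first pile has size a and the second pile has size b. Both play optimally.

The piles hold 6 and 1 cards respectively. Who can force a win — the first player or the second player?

Build the W/L table. Terminal = L. A non-terminal position is W if it has a move to some L; otherwise it is L.
No move ever increases a pile, so every position that can arise here has a ≤ 6 and b ≤ 1; it is enough to label the cells with 0 ≤ a ≤ 6 and 0 ≤ b ≤ 1.
Every move lowers a or b (never raises either), so fill the grid row by row in increasing a, and left to right within a row: each cell's successors are then already labelled.
      b=0  b=1
a=0:    L    L
a=1:    L    L
a=2:    W    W
a=3:    W    W
a=4:    W    W
a=5:    W    W
a=6:    W    W
Cells with no legal move (terminal, hence L): (0,0), (0,1), (1,0), (1,1).
Every other cell has at least one move into one of the L cells above, so it is W.
The starting position (6,1) is W: the player to move should move to (1,1), handing over an L position.

The first player wins.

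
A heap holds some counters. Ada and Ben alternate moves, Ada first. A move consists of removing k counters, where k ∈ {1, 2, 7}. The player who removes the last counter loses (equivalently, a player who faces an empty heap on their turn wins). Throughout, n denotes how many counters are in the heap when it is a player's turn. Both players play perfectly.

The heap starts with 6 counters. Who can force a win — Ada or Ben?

Ada wins.

Work bottom-up. With no move the player to move wins. Otherwise the position is W if at least one move leads to an L position for the opponent, and L if every move leads to a W.
n=0: no move; the opponent has just taken the last counter and therefore loses → W
n=1: only reaches 0(W), which is W → L
n=2: reaches L-position 1 → W
n=3: reaches L-position 1 → W
n=4: only reaches 3(W), 2(W), all W → L
n=5: reaches L-position 4 → W
n=6: reaches L-position 4 → W
From 6 Ada can remove 2, leaving 4, reaching an L position.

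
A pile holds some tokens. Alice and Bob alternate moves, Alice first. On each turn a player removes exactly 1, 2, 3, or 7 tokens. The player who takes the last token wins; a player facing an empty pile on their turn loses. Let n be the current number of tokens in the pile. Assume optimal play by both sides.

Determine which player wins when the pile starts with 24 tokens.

Compute win/loss labels from the base case upward. A position with no move is L. Any other position is W if it can reach an L in one move, else L.
n=0: no move → L
n=1: reaches L-position 0 → W
n=2: reaches L-position 0 → W
n=3: reaches L-position 0 → W
n=4: only reaches 3(W), 2(W), 1(W), all W → L
n=5: reaches L-position 4 → W
n=6: reaches L-position 4 → W
n=7: reaches L-position 4 → W
n=8: only reaches 7(W), 6(W), 5(W), 1(W), all W → L
n=9: reaches L-position 8 → W
n=10: reaches L-position 8 → W
n=11: reaches L-position 8 → W
n=12: only reaches 11(W), 10(W), 9(W), 5(W), all W → L
n=13: reaches L-position 12 → W
n=14: reaches L-position 12 → W
n=15: reaches L-position 12 → W
n=16: only reaches 15(W), 14(W), 13(W), 9(W), all W → L
n=17: reaches L-position 16 → W
n=18: reaches L-position 16 → W
n=19: reaches L-position 16 → W
n=20: only reaches 19(W), 18(W), 17(W), 13(W), all W → L
n=21: reaches L-position 20 → W
n=22: reaches L-position 20 → W
n=23: reaches L-position 20 → W
n=24: only reaches 23(W), 22(W), 21(W), 17(W), all W → L
The starting position 24 is L: whatever Alice does, the opponent receives a W position.

Bob wins.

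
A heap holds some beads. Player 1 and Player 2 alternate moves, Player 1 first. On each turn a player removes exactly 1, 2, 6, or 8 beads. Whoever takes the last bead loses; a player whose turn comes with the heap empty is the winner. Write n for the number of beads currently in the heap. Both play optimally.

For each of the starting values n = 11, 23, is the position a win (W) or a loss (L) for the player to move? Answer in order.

11: L, 23: W

Positions with no move are W. A position that does have a move is losing for the player to move precisely when every available move leads to a winning position for the opponent. Fill in the labels:
n=0: no move; the opponent has just taken the last bead and therefore loses → W
n=1: the only move is to 0(W), a W ⇒ L
n=2: can move to 1, which is L ⇒ W
n=3: can move to 1, which is L ⇒ W
n=4: moves to 3(W), 2(W); every one is W ⇒ L
n=5: can move to 4, which is L ⇒ W
n=6: can move to 4, which is L ⇒ W
n=7: can move to 1, which is L ⇒ W
n=8: moves to 7(W), 6(W), 2(W), 0(W); every one is W ⇒ L
n=9: can move to 8, which is L ⇒ W
n=10: can move to 8, which is L ⇒ W
n=11: moves to 10(W), 9(W), 5(W), 3(W); every one is W ⇒ L
n=12: can move to 11, which is L ⇒ W
n=13: can move to 11, which is L ⇒ W
n=14: can move to 8, which is L ⇒ W
n=15: moves to 14(W), 13(W), 9(W), 7(W); every one is W ⇒ L
n=16: can move to 15, which is L ⇒ W
n=17: can move to 15, which is L ⇒ W
n=18: moves to 17(W), 16(W), 12(W), 10(W); every one is W ⇒ L
n=19: can move to 18, which is L ⇒ W
n=20: can move to 18, which is L ⇒ W
n=21: can move to 15, which is L ⇒ W
n=22: moves to 21(W), 20(W), 16(W), 14(W); every one is W ⇒ L
n=23: can move to 22, which is L ⇒ W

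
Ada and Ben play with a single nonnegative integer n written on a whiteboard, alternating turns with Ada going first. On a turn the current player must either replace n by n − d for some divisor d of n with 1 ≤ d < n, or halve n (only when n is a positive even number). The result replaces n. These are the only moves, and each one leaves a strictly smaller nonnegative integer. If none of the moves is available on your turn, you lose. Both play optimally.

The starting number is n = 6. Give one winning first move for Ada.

Move to 3.

Use the standard recursion: the mover loses at a terminal position; elsewhere, the mover wins exactly when some move hands the opponent an L position.
n=0: no move → L
n=1: no move → L
n=2: reaches L-position 1 → W
n=3: only reaches 2(W), which is W → L
n=4: reaches L-position 3 → W
n=5: only reaches 4(W), which is W → L
n=6: reaches L-position 3 → W
From 6, the L positions reachable in one move are: 3, 5. Any move reaching one of these is winning.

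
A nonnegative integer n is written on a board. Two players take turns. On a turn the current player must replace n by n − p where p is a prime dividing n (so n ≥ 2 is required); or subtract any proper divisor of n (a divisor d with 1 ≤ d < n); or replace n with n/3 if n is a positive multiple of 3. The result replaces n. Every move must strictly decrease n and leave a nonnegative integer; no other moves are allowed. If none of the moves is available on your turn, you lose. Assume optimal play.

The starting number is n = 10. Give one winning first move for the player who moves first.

Move to 9.

Use the standard recursion: the mover loses at a terminal position; elsewhere, the mover wins exactly when some move hands the opponent an L position.
n=0: no move → L
n=1: no move → L
n=2: W (go to 0, an L position)
n=3: W (go to 0, an L position)
n=4: L (options 2(W), 3(W) are all W)
n=5: W (go to 0, an L position)
n=6: W (go to 4, an L position)
n=7: W (go to 0, an L position)
n=8: W (go to 4, an L position)
n=9: L (options 3(W), 6(W), 8(W) are all W)
n=10: W (go to 9, an L position)
From 10, the L positions reachable in one move are: 9.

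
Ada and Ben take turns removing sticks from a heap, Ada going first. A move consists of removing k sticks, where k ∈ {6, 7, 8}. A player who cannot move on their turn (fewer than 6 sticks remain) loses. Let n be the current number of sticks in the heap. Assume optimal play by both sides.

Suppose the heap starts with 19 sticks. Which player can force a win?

Ben wins.

Classify positions by backward induction: terminal positions (no move available) are L. From any other position, the mover wins iff some move reaches an L.
n=0: no move → L
n=1: no move → L
n=2: no move → L
n=3: no move → L
n=4: no move → L
n=5: no move → L
n=6: →0(L), so W
n=7: →1(L), so W
n=8: →2(L), so W
n=9: →3(L), so W
n=10: →4(L), so W
n=11: →5(L), so W
n=12: →5(L), so W
n=13: →5(L), so W
n=14: →8(W), 7(W), 6(W) — all W, so L
n=15: →9(W), 8(W), 7(W) — all W, so L
n=16: →10(W), 9(W), 8(W) — all W, so L
n=17: →11(W), 10(W), 9(W) — all W, so L
n=18: →12(W), 11(W), 10(W) — all W, so L
n=19: →13(W), 12(W), 11(W) — all W, so L
The starting position 19 is L: whatever Ada does, the opponent receives a W position.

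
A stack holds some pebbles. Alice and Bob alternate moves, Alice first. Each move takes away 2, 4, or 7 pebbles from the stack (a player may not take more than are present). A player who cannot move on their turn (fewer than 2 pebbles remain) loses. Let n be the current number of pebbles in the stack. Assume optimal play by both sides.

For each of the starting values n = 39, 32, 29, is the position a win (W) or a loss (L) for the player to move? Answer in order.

39: L, 32: W, 29: W

Compute win/loss labels from the base case upward. A position with no move is L. Any other position is W if it can reach an L in one move, else L.
n=0: no move → L
n=1: no move → L
n=2: reaches L-position 0 → W
n=3: reaches L-position 1 → W
n=4: reaches L-position 0 → W
n=5: reaches L-position 1 → W
n=6: only reaches 4(W), 2(W), all W → L
n=7: reaches L-position 0 → W
n=8: reaches L-position 6 → W
n=9: only reaches 7(W), 5(W), 2(W), all W → L
n=10: reaches L-position 6 → W
n=11: reaches L-position 9 → W
n=12: only reaches 10(W), 8(W), 5(W), all W → L
n=13: reaches L-position 9 → W
n=14: reaches L-position 12 → W
n=15: only reaches 13(W), 11(W), 8(W), all W → L
n=16: reaches L-position 12 → W
n=17: reaches L-position 15 → W
n=18: only reaches 16(W), 14(W), 11(W), all W → L
n=19: reaches L-position 15 → W
n=20: reaches L-position 18 → W
n=21: only reaches 19(W), 17(W), 14(W), all W → L
n=22: reaches L-position 18 → W
n=23: reaches L-position 21 → W
n=24: only reaches 22(W), 20(W), 17(W), all W → L
n=25: reaches L-position 21 → W
n=26: reaches L-position 24 → W
n=27: only reaches 25(W), 23(W), 20(W), all W → L
n=28: reaches L-position 24 → W
n=29: reaches L-position 27 → W
n=30: only reaches 28(W), 26(W), 23(W), all W → L
n=31: reaches L-position 27 → W
n=32: reaches L-position 30 → W
n=33: only reaches 31(W), 29(W), 26(W), all W → L
n=34: reaches L-position 30 → W
n=35: reaches L-position 33 → W
n=36: only reaches 34(W), 32(W), 29(W), all W → L
n=37: reaches L-position 33 → W
n=38: reaches L-position 36 → W
n=39: only reaches 37(W), 35(W), 32(W), all W → L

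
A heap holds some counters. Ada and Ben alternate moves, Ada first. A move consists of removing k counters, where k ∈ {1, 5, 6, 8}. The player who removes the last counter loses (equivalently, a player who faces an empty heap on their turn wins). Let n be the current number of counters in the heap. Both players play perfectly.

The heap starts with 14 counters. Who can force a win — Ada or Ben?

Compute win/loss labels from the base case upward. A position with no move is W. Any other position is W if it can reach an L in one move, else L.
n=0: no move; the opponent has just taken the last counter and therefore loses → W
n=1: →0(W) only, which is W, so L
n=2: →1(L), so W
n=3: →2(W) only, which is W, so L
n=4: →3(L), so W
n=5: →4(W), 0(W) — all W, so L
n=6: →5(L), so W
n=7: →1(L), so W
n=8: →3(L), so W
n=9: →3(L), so W
n=10: →5(L), so W
n=11: →5(L), so W
n=12: →11(W), 7(W), 6(W), 4(W) — all W, so L
n=13: →12(L), so W
n=14: →13(W), 9(W), 8(W), 6(W) — all W, so L
Every move from 14 reaches a W position, so the mover loses.

Ben wins.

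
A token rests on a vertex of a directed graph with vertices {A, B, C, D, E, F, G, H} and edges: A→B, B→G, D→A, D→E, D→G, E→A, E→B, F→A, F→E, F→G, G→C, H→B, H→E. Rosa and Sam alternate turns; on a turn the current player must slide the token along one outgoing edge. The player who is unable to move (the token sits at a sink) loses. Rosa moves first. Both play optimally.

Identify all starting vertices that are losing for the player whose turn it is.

B, C, D, F

Label each position W (a win for the player to move) or L (a loss). A position with no legal move is L; any other position is W exactly when some move reaches an L, and L when every move reaches a W.
Every edge goes from a vertex to one that appears earlier in the order C, G, B, A, E, D, F, H, so processing vertices in that order labels each vertex after all of its successors.
C: no outgoing edge → L
G: →C(L), so W
B: →G(W) only, which is W, so L
A: →B(L), so W
E: →B(L), so W
D: →E(W), A(W), G(W) — all W, so L
F: →E(W), A(W), G(W) — all W, so L
H: →B(L), so W
Reading off the rows marked L gives the requested list; there are 4 such vertices.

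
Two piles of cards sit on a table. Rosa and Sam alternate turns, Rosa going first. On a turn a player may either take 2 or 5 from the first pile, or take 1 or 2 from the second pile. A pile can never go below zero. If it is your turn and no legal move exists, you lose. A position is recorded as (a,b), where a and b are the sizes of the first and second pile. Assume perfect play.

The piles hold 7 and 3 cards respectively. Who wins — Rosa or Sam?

Sam wins.

Label each position W (a win for the player to move) or L (a loss). A position with no legal move is L; any other position is W exactly when some move reaches an L, and L when every move reaches a W.
No move ever increases a pile, so every position that can arise here has a ≤ 7 and b ≤ 3; it is enough to label the cells with 0 ≤ a ≤ 7 and 0 ≤ b ≤ 3.
Every move lowers a or b (never raises either), so fill the grid row by row in increasing a, and left to right within a row: each cell's successors are then already labelled.
      b=0  b=1  b=2  b=3
a=0:    L    W    W    L
a=1:    L    W    W    L
a=2:    W    L    W    W
a=3:    W    L    W    W
a=4:    L    W    W    L
a=5:    W    W    L    W
a=6:    W    L    W    W
a=7:    L    W    W    L
Cells with no legal move (terminal, hence L): (0,0), (1,0).
The remaining L cells, each justified by listing all of its moves:
(0,3): →(0,2)(W), (0,1)(W) — all W, so L
(1,3): →(1,2)(W), (1,1)(W) — all W, so L
(2,1): →(0,1)(W), (2,0)(W) — all W, so L
(3,1): →(1,1)(W), (3,0)(W) — all W, so L
(4,0): →(2,0)(W) only, which is W, so L
(4,3): →(2,3)(W), (4,2)(W), (4,1)(W) — all W, so L
(5,2): →(3,2)(W), (0,2)(W), (5,1)(W), (5,0)(W) — all W, so L
(6,1): →(4,1)(W), (1,1)(W), (6,0)(W) — all W, so L
(7,0): →(5,0)(W), (2,0)(W) — all W, so L
(7,3): →(5,3)(W), (2,3)(W), (7,2)(W), (7,1)(W) — all W, so L
Every other cell has at least one move into one of the L cells above, so it is W.
The starting position (7,3) is L: whatever Rosa does, the opponent receives a W position.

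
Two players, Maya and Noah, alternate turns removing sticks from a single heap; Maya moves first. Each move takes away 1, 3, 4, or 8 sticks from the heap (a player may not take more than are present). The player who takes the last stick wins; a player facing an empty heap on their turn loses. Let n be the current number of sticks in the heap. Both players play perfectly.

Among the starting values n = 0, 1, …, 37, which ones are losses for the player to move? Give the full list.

0, 2, 7, 9, 14, 16, 21, 23, 28, 30, 35, 37

Build the W/L table. Terminal = L. A non-terminal position is W if it has a move to some L; otherwise it is L.
n=0: no move → L
n=1: reaches L-position 0 → W
n=2: only reaches 1(W), which is W → L
n=3: reaches L-position 2 → W
n=4: reaches L-position 0 → W
n=5: reaches L-position 2 → W
n=6: reaches L-position 2 → W
n=7: only reaches 6(W), 4(W), 3(W), all W → L
n=8: reaches L-position 7 → W
n=9: only reaches 8(W), 6(W), 5(W), 1(W), all W → L
n=10: reaches L-position 9 → W
n=11: reaches L-position 7 → W
n=12: reaches L-position 9 → W
n=13: reaches L-position 9 → W
n=14: only reaches 13(W), 11(W), 10(W), 6(W), all W → L
n=15: reaches L-position 14 → W
n=16: only reaches 15(W), 13(W), 12(W), 8(W), all W → L
n=17: reaches L-position 16 → W
n=18: reaches L-position 14 → W
n=19: reaches L-position 16 → W
n=20: reaches L-position 16 → W
n=21: only reaches 20(W), 18(W), 17(W), 13(W), all W → L
n=22: reaches L-position 21 → W
n=23: only reaches 22(W), 20(W), 19(W), 15(W), all W → L
n=24: reaches L-position 23 → W
n=25: reaches L-position 21 → W
n=26: reaches L-position 23 → W
n=27: reaches L-position 23 → W
n=28: only reaches 27(W), 25(W), 24(W), 20(W), all W → L
n=29: reaches L-position 28 → W
n=30: only reaches 29(W), 27(W), 26(W), 22(W), all W → L
n=31: reaches L-position 30 → W
n=32: reaches L-position 28 → W
n=33: reaches L-position 30 → W
n=34: reaches L-position 30 → W
n=35: only reaches 34(W), 32(W), 31(W), 27(W), all W → L
n=36: reaches L-position 35 → W
n=37: only reaches 36(W), 34(W), 33(W), 29(W), all W → L
Reading off the rows marked L gives the requested list; there are 12 such values of n.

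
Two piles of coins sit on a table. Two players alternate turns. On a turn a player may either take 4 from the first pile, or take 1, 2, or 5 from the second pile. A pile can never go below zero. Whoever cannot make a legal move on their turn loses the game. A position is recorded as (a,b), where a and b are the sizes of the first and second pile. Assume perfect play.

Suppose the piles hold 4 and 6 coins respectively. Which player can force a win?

The first player wins.

Classify positions by backward induction: terminal positions (no move available) are L. From any other position, the mover wins iff some move reaches an L.
No move ever increases a pile, so every position that can arise here has a ≤ 4 and b ≤ 6; it is enough to label the cells with 0 ≤ a ≤ 4 and 0 ≤ b ≤ 6.
Every move lowers a or b (never raises either), so fill the grid row by row in increasing a, and left to right within a row: each cell's successors are then already labelled.
      b=0  b=1  b=2  b=3  b=4  b=5  b=6
a=0:    L    W    W    L    W    W    L
a=1:    L    W    W    L    W    W    L
a=2:    L    W    W    L    W    W    L
a=3:    L    W    W    L    W    W    L
a=4:    W    L    W    W    L    W    W
Cells with no legal move (terminal, hence L): (0,0), (1,0), (2,0), (3,0).
The remaining L cells, each justified by listing all of its moves:
(0,3): →(0,2)(W), (0,1)(W) — all W, so L
(0,6): →(0,5)(W), (0,4)(W), (0,1)(W) — all W, so L
(1,3): →(1,2)(W), (1,1)(W) — all W, so L
(1,6): →(1,5)(W), (1,4)(W), (1,1)(W) — all W, so L
(2,3): →(2,2)(W), (2,1)(W) — all W, so L
(2,6): →(2,5)(W), (2,4)(W), (2,1)(W) — all W, so L
(3,3): →(3,2)(W), (3,1)(W) — all W, so L
(3,6): →(3,5)(W), (3,4)(W), (3,1)(W) — all W, so L
(4,1): →(0,1)(W), (4,0)(W) — all W, so L
(4,4): →(0,4)(W), (4,3)(W), (4,2)(W) — all W, so L
Every other cell has at least one move into one of the L cells above, so it is W.
The starting position (4,6) is W: the player to move should move to (0,6), handing over an L position.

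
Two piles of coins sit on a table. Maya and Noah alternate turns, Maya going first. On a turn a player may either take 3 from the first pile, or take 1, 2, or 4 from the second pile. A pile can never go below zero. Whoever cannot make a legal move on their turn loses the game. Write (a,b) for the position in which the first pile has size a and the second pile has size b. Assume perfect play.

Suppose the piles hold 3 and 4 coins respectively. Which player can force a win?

Noah wins.

Use the standard recursion: the mover loses at a terminal position; elsewhere, the mover wins exactly when some move hands the opponent an L position.
No move ever increases a pile, so every position that can arise here has a ≤ 3 and b ≤ 4; it is enough to label the cells with 0 ≤ a ≤ 3 and 0 ≤ b ≤ 4.
Every move lowers a or b (never raises either), so fill the grid row by row in increasing a, and left to right within a row: each cell's successors are then already labelled.
      b=0  b=1  b=2  b=3  b=4
a=0:    L    W    W    L    W
a=1:    L    W    W    L    W
a=2:    L    W    W    L    W
a=3:    W    L    W    W    L
Cells with no legal move (terminal, hence L): (0,0), (1,0), (2,0).
The remaining L cells, each justified by listing all of its moves:
(0,3): L (options (0,2)(W), (0,1)(W) are all W)
(1,3): L (options (1,2)(W), (1,1)(W) are all W)
(2,3): L (options (2,2)(W), (2,1)(W) are all W)
(3,1): L (options (0,1)(W), (3,0)(W) are all W)
(3,4): L (options (0,4)(W), (3,3)(W), (3,2)(W), (3,0)(W) are all W)
Every other cell has at least one move into one of the L cells above, so it is W.
The starting position (3,4) is L: whatever Maya does, the opponent receives a W position.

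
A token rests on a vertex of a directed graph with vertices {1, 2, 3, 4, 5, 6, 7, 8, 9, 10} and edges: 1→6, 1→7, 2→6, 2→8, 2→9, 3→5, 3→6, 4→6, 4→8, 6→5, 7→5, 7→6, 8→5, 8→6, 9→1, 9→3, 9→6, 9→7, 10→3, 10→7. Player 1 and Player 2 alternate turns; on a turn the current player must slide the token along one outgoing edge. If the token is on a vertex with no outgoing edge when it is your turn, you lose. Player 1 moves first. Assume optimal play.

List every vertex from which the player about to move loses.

Positions with no move are L. A position that does have a move is losing for the player to move precisely when every available move leads to a winning position for the opponent. Fill in the labels:
Every edge goes from a vertex to one that appears earlier in the order 5, 6, 7, 3, 10, 8, 1, 9, 2, 4, so processing vertices in that order labels each vertex after all of its successors.
5: no outgoing edge → L
6: →5(L), so W
7: →5(L), so W
3: →5(L), so W
10: →3(W), 7(W) — all W, so L
8: →5(L), so W
1: →7(W), 6(W) — all W, so L
9: →1(L), so W
2: →9(W), 8(W), 6(W) — all W, so L
4: →8(W), 6(W) — all W, so L
Reading off the rows marked L gives the requested list; there are 5 such vertices.

1, 2, 4, 5, 10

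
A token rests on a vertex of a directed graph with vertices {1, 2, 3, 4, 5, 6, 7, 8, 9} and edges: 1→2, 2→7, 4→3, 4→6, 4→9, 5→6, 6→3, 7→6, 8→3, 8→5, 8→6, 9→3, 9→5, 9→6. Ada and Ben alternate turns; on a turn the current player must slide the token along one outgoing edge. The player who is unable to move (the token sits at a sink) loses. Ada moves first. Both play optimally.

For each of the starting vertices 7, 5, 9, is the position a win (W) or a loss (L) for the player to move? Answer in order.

Work bottom-up. With no move the player to move loses. Otherwise the position is W if at least one move leads to an L position for the opponent, and L if every move leads to a W.
Every edge goes from a vertex to one that appears earlier in the order 3, 6, 5, 9, 8, 7, 4, 2, 1, so processing vertices in that order labels each vertex after all of its successors.
3: no outgoing edge → L
6: W (go to 3, an L position)
5: L (sole option 6(W) is W)
9: W (go to 5, an L position)
8: W (go to 5, an L position)
7: L (sole option 6(W) is W)
4: W (go to 3, an L position)
2: W (go to 7, an L position)
1: L (sole option 2(W) is W)

7: L, 5: L, 9: W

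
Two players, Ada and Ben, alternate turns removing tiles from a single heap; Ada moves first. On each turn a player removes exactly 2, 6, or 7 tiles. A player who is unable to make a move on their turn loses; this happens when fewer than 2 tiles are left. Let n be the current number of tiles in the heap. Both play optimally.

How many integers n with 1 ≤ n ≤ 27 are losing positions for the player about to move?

Build the W/L table. Terminal = L. A non-terminal position is W if it has a move to some L; otherwise it is L.
n=0: no move → L
n=1: no move → L
n=2: reaches L-position 0 → W
n=3: reaches L-position 1 → W
n=4: only reaches 2(W), which is W → L
n=5: only reaches 3(W), which is W → L
n=6: reaches L-position 4 → W
n=7: reaches L-position 5 → W
n=8: reaches L-position 1 → W
n=9: only reaches 7(W), 3(W), 2(W), all W → L
n=10: reaches L-position 4 → W
n=11: reaches L-position 9 → W
n=12: reaches L-position 5 → W
n=13: only reaches 11(W), 7(W), 6(W), all W → L
n=14: only reaches 12(W), 8(W), 7(W), all W → L
n=15: reaches L-position 13 → W
n=16: reaches L-position 14 → W
n=17: only reaches 15(W), 11(W), 10(W), all W → L
n=18: only reaches 16(W), 12(W), 11(W), all W → L
n=19: reaches L-position 17 → W
n=20: reaches L-position 18 → W
n=21: reaches L-position 14 → W
n=22: only reaches 20(W), 16(W), 15(W), all W → L
n=23: reaches L-position 17 → W
n=24: reaches L-position 22 → W
n=25: reaches L-position 18 → W
n=26: only reaches 24(W), 20(W), 19(W), all W → L
n=27: only reaches 25(W), 21(W), 20(W), all W → L
L entries with 1 ≤ n ≤ 27 (n=0 is outside the asked range and is not counted): n = 1, 4, 5, 9, 13, 14, 17, 18, 22, 26, 27; that makes 11.

11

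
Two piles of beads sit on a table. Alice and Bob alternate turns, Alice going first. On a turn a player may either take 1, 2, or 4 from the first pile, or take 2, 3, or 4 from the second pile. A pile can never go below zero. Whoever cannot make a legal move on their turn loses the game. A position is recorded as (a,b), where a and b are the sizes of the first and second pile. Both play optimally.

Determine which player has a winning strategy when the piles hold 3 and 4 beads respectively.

Compute win/loss labels from the base case upward. A position with no move is L. Any other position is W if it can reach an L in one move, else L.
No move ever increases a pile, so every position that can arise here has a ≤ 3 and b ≤ 4; it is enough to label the cells with 0 ≤ a ≤ 3 and 0 ≤ b ≤ 4.
Every move lowers a or b (never raises either), so fill the grid row by row in increasing a, and left to right within a row: each cell's successors are then already labelled.
      b=0  b=1  b=2  b=3  b=4
a=0:    L    L    W    W    W
a=1:    W    W    L    L    W
a=2:    W    W    W    W    L
a=3:    L    L    W    W    W
Cells with no legal move (terminal, hence L): (0,0), (0,1).
The remaining L cells, each justified by listing all of its moves:
(1,2): only reaches (0,2)(W), (1,0)(W), all W → L
(1,3): only reaches (0,3)(W), (1,1)(W), (1,0)(W), all W → L
(2,4): only reaches (1,4)(W), (0,4)(W), (2,2)(W), (2,1)(W), (2,0)(W), all W → L
(3,0): only reaches (2,0)(W), (1,0)(W), all W → L
(3,1): only reaches (2,1)(W), (1,1)(W), all W → L
Every other cell has at least one move into one of the L cells above, so it is W.
The starting position (3,4) is W: Alice should move to (2,4), handing over an L position.

Alice wins.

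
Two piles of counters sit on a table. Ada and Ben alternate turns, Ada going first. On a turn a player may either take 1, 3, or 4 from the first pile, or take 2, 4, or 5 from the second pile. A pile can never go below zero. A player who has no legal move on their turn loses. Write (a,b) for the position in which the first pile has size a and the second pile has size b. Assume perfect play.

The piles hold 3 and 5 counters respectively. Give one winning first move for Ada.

Use the standard recursion: the mover loses at a terminal position; elsewhere, the mover wins exactly when some move hands the opponent an L position.
No move ever increases a pile, so every position that can arise here has a ≤ 3 and b ≤ 5; it is enough to label the cells with 0 ≤ a ≤ 3 and 0 ≤ b ≤ 5.
Every move lowers a or b (never raises either), so fill the grid row by row in increasing a, and left to right within a row: each cell's successors are then already labelled.
      b=0  b=1  b=2  b=3  b=4  b=5
a=0:    L    L    W    W    W    W
a=1:    W    W    L    L    W    W
a=2:    L    L    W    W    W    W
a=3:    W    W    L    L    W    W
Cells with no legal move (terminal, hence L): (0,0), (0,1).
The remaining L cells, each justified by listing all of its moves:
(1,2): only reaches (0,2)(W), (1,0)(W), all W → L
(1,3): only reaches (0,3)(W), (1,1)(W), all W → L
(2,0): only reaches (1,0)(W), which is W → L
(2,1): only reaches (1,1)(W), which is W → L
(3,2): only reaches (2,2)(W), (0,2)(W), (3,0)(W), all W → L
(3,3): only reaches (2,3)(W), (0,3)(W), (3,1)(W), all W → L
Every other cell has at least one move into one of the L cells above, so it is W.
From (3,5), the L positions reachable in one move are: (3,3).

Move to (3,3).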